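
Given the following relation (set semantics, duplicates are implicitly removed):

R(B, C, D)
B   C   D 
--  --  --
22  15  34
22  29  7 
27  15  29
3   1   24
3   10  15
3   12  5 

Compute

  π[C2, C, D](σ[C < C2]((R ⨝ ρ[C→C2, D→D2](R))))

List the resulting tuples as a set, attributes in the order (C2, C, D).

{(10, 1, 24), (12, 1, 24), (12, 10, 15), (29, 15, 34)}

ρ[C→C2, D→D2]: schema becomes (B, C2, D2); tuples unchanged.
R ⋈ ρ[C→C2, D→D2](R) (natural join on B): {(22, 15, 34, 15, 34), (22, 15, 34, 29, 7), (22, 29, 7, 15, 34), (22, 29, 7, 29, 7), (27, 15, 29, 15, 29), (3, 1, 24, 1, 24), (3, 1, 24, 10, 15), (3, 1, 24, 12, 5), (3, 10, 15, 1, 24), (3, 10, 15, 10, 15), (3, 10, 15, 12, 5), (3, 12, 5, 1, 24), (3, 12, 5, 10, 15), (3, 12, 5, 12, 5)}
Filtering on C < C2 leaves {(22, 15, 34, 29, 7), (3, 1, 24, 10, 15), (3, 1, 24, 12, 5), (3, 10, 15, 12, 5)}.
Keep only column(s) C2, C, D: {(10, 1, 24), (12, 1, 24), (12, 10, 15), (29, 15, 34)}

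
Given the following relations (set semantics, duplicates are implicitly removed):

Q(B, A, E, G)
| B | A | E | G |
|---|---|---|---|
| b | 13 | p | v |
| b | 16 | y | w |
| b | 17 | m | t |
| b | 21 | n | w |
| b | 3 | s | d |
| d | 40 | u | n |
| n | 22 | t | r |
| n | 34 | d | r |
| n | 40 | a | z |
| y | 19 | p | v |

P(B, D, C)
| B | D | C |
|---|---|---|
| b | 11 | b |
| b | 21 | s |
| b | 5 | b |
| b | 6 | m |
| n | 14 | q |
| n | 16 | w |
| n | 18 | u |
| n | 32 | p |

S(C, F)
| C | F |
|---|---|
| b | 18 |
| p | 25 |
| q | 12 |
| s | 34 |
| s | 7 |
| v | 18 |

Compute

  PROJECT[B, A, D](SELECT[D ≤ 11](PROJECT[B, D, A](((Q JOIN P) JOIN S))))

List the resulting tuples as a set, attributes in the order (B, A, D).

{(b, 13, 11), (b, 13, 5), (b, 16, 11), (b, 16, 5), (b, 17, 11), (b, 17, 5), (b, 21, 11), (b, 21, 5), (b, 3, 11), (b, 3, 5)}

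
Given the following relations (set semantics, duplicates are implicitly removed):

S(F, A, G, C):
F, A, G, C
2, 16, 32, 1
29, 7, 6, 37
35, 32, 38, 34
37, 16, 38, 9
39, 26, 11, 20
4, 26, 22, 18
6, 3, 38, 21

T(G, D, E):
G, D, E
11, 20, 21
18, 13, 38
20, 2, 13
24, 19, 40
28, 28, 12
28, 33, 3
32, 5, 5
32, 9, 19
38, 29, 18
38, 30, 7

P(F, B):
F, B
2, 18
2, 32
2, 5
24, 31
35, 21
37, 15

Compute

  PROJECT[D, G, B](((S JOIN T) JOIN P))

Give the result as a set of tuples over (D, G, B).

{(29, 38, 15), (29, 38, 21), (30, 38, 15), (30, 38, 21), (5, 32, 18), (5, 32, 32), (5, 32, 5), (9, 32, 18), (9, 32, 32), (9, 32, 5)}

Natural join on G: {(2, 16, 32, 1, 5, 5), (2, 16, 32, 1, 9, 19), (35, 32, 38, 34, 29, 18), (35, 32, 38, 34, 30, 7), (37, 16, 38, 9, 29, 18), (37, 16, 38, 9, 30, 7), (39, 26, 11, 20, 20, 21), (6, 3, 38, 21, 29, 18), (6, 3, 38, 21, 30, 7)}
Natural join on F: {(2, 16, 32, 1, 5, 5, 18), (2, 16, 32, 1, 5, 5, 32), (2, 16, 32, 1, 5, 5, 5), (2, 16, 32, 1, 9, 19, 18), (2, 16, 32, 1, 9, 19, 32), (2, 16, 32, 1, 9, 19, 5), (35, 32, 38, 34, 29, 18, 21), (35, 32, 38, 34, 30, 7, 21), (37, 16, 38, 9, 29, 18, 15), (37, 16, 38, 9, 30, 7, 15)}
Keep only column(s) D, G, B: {(29, 38, 15), (29, 38, 21), (30, 38, 15), (30, 38, 21), (5, 32, 18), (5, 32, 32), (5, 32, 5), (9, 32, 18), (9, 32, 32), (9, 32, 5)}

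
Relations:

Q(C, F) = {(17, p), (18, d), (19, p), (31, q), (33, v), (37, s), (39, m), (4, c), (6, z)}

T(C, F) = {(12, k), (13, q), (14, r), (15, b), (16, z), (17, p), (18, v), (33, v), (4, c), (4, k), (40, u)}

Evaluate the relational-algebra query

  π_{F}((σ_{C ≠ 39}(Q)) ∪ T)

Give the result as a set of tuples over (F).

{b, c, d, k, p, q, r, s, u, v, z}

Selection C ≠ 39: {(17, p), (18, d), (19, p), (31, q), (33, v), (37, s), (4, c), (6, z)}
Taking the union: {(12, k), (13, q), (14, r), (15, b), (16, z), (17, p), (18, d), (18, v), (19, p), (31, q), (33, v), (37, s), (4, c), (4, k), (40, u), (6, z)}
Projecting to F (5 duplicate(s) eliminated): {b, c, d, k, p, q, r, s, u, v, z}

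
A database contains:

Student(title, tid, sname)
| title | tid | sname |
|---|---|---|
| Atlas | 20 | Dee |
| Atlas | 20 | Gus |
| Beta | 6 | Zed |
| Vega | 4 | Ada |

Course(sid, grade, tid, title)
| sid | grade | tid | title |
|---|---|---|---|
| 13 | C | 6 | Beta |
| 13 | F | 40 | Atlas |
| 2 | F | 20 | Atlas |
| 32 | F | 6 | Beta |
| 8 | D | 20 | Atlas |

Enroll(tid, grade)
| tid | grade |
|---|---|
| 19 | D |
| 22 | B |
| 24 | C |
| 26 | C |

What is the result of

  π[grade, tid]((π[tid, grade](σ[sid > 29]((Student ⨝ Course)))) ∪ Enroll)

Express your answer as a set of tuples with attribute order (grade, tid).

Student ⋈ Course (natural join on title, tid): {(Atlas, 20, Dee, 2, F), (Atlas, 20, Dee, 8, D), (Atlas, 20, Gus, 2, F), (Atlas, 20, Gus, 8, D), (Beta, 6, Zed, 13, C), (Beta, 6, Zed, 32, F)}
Apply σ_{sid > 29}; surviving tuples: {(Beta, 6, Zed, 32, F)}
Projecting to tid, grade: {(6, F)}
Set union of the two operands is {(19, D), (22, B), (24, C), (26, C), (6, F)}.
Projecting to grade, tid: {(B, 22), (C, 24), (C, 26), (D, 19), (F, 6)}

{(B, 22), (C, 24), (C, 26), (D, 19), (F, 6)}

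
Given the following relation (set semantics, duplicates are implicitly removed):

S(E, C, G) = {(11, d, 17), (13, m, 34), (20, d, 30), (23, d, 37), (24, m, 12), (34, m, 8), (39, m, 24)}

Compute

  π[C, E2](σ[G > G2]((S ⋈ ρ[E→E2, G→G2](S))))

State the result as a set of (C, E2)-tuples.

{(d, 11), (d, 20), (m, 24), (m, 34), (m, 39)}

ρ[E→E2, G→G2]: schema becomes (E2, C, G2); tuples unchanged.
S ⋈ ρ[E→E2, G→G2](S) (natural join on C): {(11, d, 17, 11, 17), (11, d, 17, 20, 30), (11, d, 17, 23, 37), (13, m, 34, 13, 34), (13, m, 34, 24, 12), (13, m, 34, 34, 8), (13, m, 34, 39, 24), (20, d, 30, 11, 17), (20, d, 30, 20, 30), (20, d, 30, 23, 37), (23, d, 37, 11, 17), (23, d, 37, 20, 30), (23, d, 37, 23, 37), (24, m, 12, 13, 34), (24, m, 12, 24, 12), (24, m, 12, 34, 8), (24, m, 12, 39, 24), (34, m, 8, 13, 34), (34, m, 8, 24, 12), (34, m, 8, 34, 8), (34, m, 8, 39, 24), (39, m, 24, 13, 34), (39, m, 24, 24, 12), (39, m, 24, 34, 8), (39, m, 24, 39, 24)}
Apply σ_{G > G2}; surviving tuples: {(13, m, 34, 24, 12), (13, m, 34, 34, 8), (13, m, 34, 39, 24), (20, d, 30, 11, 17), (23, d, 37, 11, 17), (23, d, 37, 20, 30), (24, m, 12, 34, 8), (39, m, 24, 24, 12), (39, m, 24, 34, 8)}
π_{C, E2} gives {(d, 11), (d, 20), (m, 24), (m, 34), (m, 39)} (4 duplicate(s) eliminated).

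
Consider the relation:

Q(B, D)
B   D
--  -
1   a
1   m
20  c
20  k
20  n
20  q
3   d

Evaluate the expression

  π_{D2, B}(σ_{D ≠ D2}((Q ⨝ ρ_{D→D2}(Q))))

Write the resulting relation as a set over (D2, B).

ρ[D→D2]: schema becomes (B, D2); tuples unchanged.
Natural join on B: {(1, a, a), (1, a, m), (1, m, a), (1, m, m), (20, c, c), (20, c, k), (20, c, n), (20, c, q), (20, k, c), (20, k, k), (20, k, n), (20, k, q), (20, n, c), (20, n, k), (20, n, n), (20, n, q), (20, q, c), (20, q, k), (20, q, n), (20, q, q), (3, d, d)}
Selection D ≠ D2: {(1, a, m), (1, m, a), (20, c, k), (20, c, n), (20, c, q), (20, k, c), (20, k, n), (20, k, q), (20, n, c), (20, n, k), (20, n, q), (20, q, c), (20, q, k), (20, q, n)}
π_{D2, B} gives {(a, 1), (c, 20), (k, 20), (m, 1), (n, 20), (q, 20)} (8 duplicate(s) eliminated).

{(a, 1), (c, 20), (k, 20), (m, 1), (n, 20), (q, 20)}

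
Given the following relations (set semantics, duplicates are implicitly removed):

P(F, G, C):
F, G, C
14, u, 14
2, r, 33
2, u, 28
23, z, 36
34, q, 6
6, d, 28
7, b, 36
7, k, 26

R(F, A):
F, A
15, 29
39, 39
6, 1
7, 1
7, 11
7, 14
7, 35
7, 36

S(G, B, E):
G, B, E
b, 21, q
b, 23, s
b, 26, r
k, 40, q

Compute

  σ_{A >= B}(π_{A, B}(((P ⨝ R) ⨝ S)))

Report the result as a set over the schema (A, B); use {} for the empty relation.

{(35, 21), (35, 23), (35, 26), (36, 21), (36, 23), (36, 26)}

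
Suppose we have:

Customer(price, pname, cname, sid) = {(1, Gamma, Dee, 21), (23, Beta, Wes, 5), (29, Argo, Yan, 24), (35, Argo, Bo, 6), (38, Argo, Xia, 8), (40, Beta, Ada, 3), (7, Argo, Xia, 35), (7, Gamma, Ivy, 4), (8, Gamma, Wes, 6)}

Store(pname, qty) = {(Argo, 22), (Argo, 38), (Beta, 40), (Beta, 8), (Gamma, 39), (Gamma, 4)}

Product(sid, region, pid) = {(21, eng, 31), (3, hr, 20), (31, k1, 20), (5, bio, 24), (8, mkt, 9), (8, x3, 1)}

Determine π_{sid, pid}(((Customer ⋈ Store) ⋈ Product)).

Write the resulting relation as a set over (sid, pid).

{(21, 31), (3, 20), (5, 24), (8, 1), (8, 9)}

Joining Customer and Store on pname yields {(1, Gamma, Dee, 21, 39), (1, Gamma, Dee, 21, 4), (23, Beta, Wes, 5, 40), (23, Beta, Wes, 5, 8), (29, Argo, Yan, 24, 22), (29, Argo, Yan, 24, 38), (35, Argo, Bo, 6, 22), (35, Argo, Bo, 6, 38), (38, Argo, Xia, 8, 22), (38, Argo, Xia, 8, 38), (40, Beta, Ada, 3, 40), (40, Beta, Ada, 3, 8), (7, Argo, Xia, 35, 22), (7, Argo, Xia, 35, 38), (7, Gamma, Ivy, 4, 39), (7, Gamma, Ivy, 4, 4), (8, Gamma, Wes, 6, 39), (8, Gamma, Wes, 6, 4)}.
Joining (Customer ⋈ Store) and Product on sid yields {(1, Gamma, Dee, 21, 39, eng, 31), (1, Gamma, Dee, 21, 4, eng, 31), (23, Beta, Wes, 5, 40, bio, 24), (23, Beta, Wes, 5, 8, bio, 24), (38, Argo, Xia, 8, 22, mkt, 9), (38, Argo, Xia, 8, 22, x3, 1), (38, Argo, Xia, 8, 38, mkt, 9), (38, Argo, Xia, 8, 38, x3, 1), (40, Beta, Ada, 3, 40, hr, 20), (40, Beta, Ada, 3, 8, hr, 20)}.
π[sid, pid]: project onto (sid, pid) (5 duplicate(s) eliminated) → {(21, 31), (3, 20), (5, 24), (8, 1), (8, 9)}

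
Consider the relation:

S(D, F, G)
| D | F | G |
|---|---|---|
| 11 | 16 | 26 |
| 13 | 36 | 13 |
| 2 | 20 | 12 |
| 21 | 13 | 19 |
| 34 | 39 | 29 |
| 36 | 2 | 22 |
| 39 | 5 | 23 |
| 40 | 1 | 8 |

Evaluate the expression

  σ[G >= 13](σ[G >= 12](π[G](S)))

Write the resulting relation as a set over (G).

{13, 19, 22, 23, 26, 29}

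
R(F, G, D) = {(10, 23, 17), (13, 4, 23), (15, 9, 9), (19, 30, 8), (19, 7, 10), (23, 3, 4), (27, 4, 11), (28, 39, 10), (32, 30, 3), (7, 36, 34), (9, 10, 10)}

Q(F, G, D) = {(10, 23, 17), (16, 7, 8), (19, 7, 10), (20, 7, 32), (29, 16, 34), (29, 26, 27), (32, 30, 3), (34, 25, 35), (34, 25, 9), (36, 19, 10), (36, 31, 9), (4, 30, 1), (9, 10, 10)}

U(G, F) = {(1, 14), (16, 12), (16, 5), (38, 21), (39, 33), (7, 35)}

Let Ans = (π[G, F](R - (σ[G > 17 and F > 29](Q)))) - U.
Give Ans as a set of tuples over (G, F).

Selection G > 17 and F > 29: {(32, 30, 3), (34, 25, 35), (34, 25, 9), (36, 19, 10), (36, 31, 9)}
Set difference of the two operands is {(10, 23, 17), (13, 4, 23), (15, 9, 9), (19, 30, 8), (19, 7, 10), (23, 3, 4), (27, 4, 11), (28, 39, 10), (7, 36, 34), (9, 10, 10)}.
π_{G, F} gives {(10, 9), (23, 10), (3, 23), (30, 19), (36, 7), (39, 28), (4, 13), (4, 27), (7, 19), (9, 15)}.
Set difference of the two operands is {(10, 9), (23, 10), (3, 23), (30, 19), (36, 7), (39, 28), (4, 13), (4, 27), (7, 19), (9, 15)}.

{(10, 9), (23, 10), (3, 23), (30, 19), (36, 7), (39, 28), (4, 13), (4, 27), (7, 19), (9, 15)}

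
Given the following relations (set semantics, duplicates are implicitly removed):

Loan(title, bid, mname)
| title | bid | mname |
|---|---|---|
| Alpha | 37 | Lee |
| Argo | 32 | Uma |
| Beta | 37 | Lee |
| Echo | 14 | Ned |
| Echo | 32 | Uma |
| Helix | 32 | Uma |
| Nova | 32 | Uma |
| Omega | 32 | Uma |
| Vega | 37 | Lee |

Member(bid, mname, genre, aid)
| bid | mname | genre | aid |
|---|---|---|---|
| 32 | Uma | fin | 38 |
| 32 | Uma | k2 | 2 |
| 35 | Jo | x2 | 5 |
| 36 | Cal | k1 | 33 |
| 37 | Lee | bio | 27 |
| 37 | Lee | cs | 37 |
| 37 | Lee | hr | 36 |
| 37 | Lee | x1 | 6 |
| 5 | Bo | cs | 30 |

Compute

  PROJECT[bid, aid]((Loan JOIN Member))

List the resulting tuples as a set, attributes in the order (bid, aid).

Natural join on bid, mname: {(Alpha, 37, Lee, bio, 27), (Alpha, 37, Lee, cs, 37), (Alpha, 37, Lee, hr, 36), (Alpha, 37, Lee, x1, 6), (Argo, 32, Uma, fin, 38), (Argo, 32, Uma, k2, 2), (Beta, 37, Lee, bio, 27), (Beta, 37, Lee, cs, 37), (Beta, 37, Lee, hr, 36), (Beta, 37, Lee, x1, 6), (Echo, 32, Uma, fin, 38), (Echo, 32, Uma, k2, 2), (Helix, 32, Uma, fin, 38), (Helix, 32, Uma, k2, 2), (Nova, 32, Uma, fin, 38), (Nova, 32, Uma, k2, 2), (Omega, 32, Uma, fin, 38), (Omega, 32, Uma, k2, 2), (Vega, 37, Lee, bio, 27), (Vega, 37, Lee, cs, 37), (Vega, 37, Lee, hr, 36), (Vega, 37, Lee, x1, 6)}
Keep only column(s) bid, aid (16 duplicate(s) eliminated): {(32, 2), (32, 38), (37, 27), (37, 36), (37, 37), (37, 6)}

{(32, 2), (32, 38), (37, 27), (37, 36), (37, 37), (37, 6)}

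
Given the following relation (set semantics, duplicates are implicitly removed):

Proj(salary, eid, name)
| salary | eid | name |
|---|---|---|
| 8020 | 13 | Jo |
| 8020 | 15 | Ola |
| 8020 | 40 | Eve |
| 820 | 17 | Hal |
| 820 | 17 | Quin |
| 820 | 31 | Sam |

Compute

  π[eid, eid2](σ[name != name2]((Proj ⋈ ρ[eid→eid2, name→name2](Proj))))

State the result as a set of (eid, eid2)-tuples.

{(13, 15), (13, 40), (15, 13), (15, 40), (17, 17), (17, 31), (31, 17), (40, 13), (40, 15)}

ρ[eid→eid2, name→name2]: schema becomes (salary, eid2, name2); tuples unchanged.
Joining Proj and ρ[eid→eid2, name→name2](Proj) on salary yields {(8020, 13, Jo, 13, Jo), (8020, 13, Jo, 15, Ola), (8020, 13, Jo, 40, Eve), (8020, 15, Ola, 13, Jo), (8020, 15, Ola, 15, Ola), (8020, 15, Ola, 40, Eve), (8020, 40, Eve, 13, Jo), (8020, 40, Eve, 15, Ola), (8020, 40, Eve, 40, Eve), (820, 17, Hal, 17, Hal), (820, 17, Hal, 17, Quin), (820, 17, Hal, 31, Sam), (820, 17, Quin, 17, Hal), (820, 17, Quin, 17, Quin), (820, 17, Quin, 31, Sam), (820, 31, Sam, 17, Hal), (820, 31, Sam, 17, Quin), (820, 31, Sam, 31, Sam)}.
Apply σ_{name != name2}; surviving tuples: {(8020, 13, Jo, 15, Ola), (8020, 13, Jo, 40, Eve), (8020, 15, Ola, 13, Jo), (8020, 15, Ola, 40, Eve), (8020, 40, Eve, 13, Jo), (8020, 40, Eve, 15, Ola), (820, 17, Hal, 17, Quin), (820, 17, Hal, 31, Sam), (820, 17, Quin, 17, Hal), (820, 17, Quin, 31, Sam), (820, 31, Sam, 17, Hal), (820, 31, Sam, 17, Quin)}
Projecting to eid, eid2 (3 duplicate(s) eliminated): {(13, 15), (13, 40), (15, 13), (15, 40), (17, 17), (17, 31), (31, 17), (40, 13), (40, 15)}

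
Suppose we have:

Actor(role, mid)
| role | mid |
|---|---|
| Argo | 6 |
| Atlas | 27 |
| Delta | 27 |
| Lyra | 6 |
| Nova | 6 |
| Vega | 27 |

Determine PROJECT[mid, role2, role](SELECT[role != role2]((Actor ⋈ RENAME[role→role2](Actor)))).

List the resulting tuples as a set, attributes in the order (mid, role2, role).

ρ[role→role2]: schema becomes (role2, mid); tuples unchanged.
Actor ⋈ RENAME[role→role2](Actor) (natural join on mid): {(Argo, 6, Argo), (Argo, 6, Lyra), (Argo, 6, Nova), (Atlas, 27, Atlas), (Atlas, 27, Delta), (Atlas, 27, Vega), (Delta, 27, Atlas), (Delta, 27, Delta), (Delta, 27, Vega), (Lyra, 6, Argo), (Lyra, 6, Lyra), (Lyra, 6, Nova), (Nova, 6, Argo), (Nova, 6, Lyra), (Nova, 6, Nova), (Vega, 27, Atlas), (Vega, 27, Delta), (Vega, 27, Vega)}
Apply σ_{role != role2}; surviving tuples: {(Argo, 6, Lyra), (Argo, 6, Nova), (Atlas, 27, Delta), (Atlas, 27, Vega), (Delta, 27, Atlas), (Delta, 27, Vega), (Lyra, 6, Argo), (Lyra, 6, Nova), (Nova, 6, Argo), (Nova, 6, Lyra), (Vega, 27, Atlas), (Vega, 27, Delta)}
Keep only column(s) mid, role2, role: {(27, Atlas, Delta), (27, Atlas, Vega), (27, Delta, Atlas), (27, Delta, Vega), (27, Vega, Atlas), (27, Vega, Delta), (6, Argo, Lyra), (6, Argo, Nova), (6, Lyra, Argo), (6, Lyra, Nova), (6, Nova, Argo), (6, Nova, Lyra)}

{(27, Atlas, Delta), (27, Atlas, Vega), (27, Delta, Atlas), (27, Delta, Vega), (27, Vega, Atlas), (27, Vega, Delta), (6, Argo, Lyra), (6, Argo, Nova), (6, Lyra, Argo), (6, Lyra, Nova), (6, Nova, Argo), (6, Nova, Lyra)}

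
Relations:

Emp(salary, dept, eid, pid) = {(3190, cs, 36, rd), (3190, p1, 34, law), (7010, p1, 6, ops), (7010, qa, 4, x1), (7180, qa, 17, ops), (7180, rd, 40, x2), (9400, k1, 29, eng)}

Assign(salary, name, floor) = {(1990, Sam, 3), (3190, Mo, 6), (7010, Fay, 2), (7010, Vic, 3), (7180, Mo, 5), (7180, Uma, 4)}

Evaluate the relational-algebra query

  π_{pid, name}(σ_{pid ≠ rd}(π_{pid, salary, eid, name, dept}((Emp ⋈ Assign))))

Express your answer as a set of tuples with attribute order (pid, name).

{(law, Mo), (ops, Fay), (ops, Mo), (ops, Uma), (ops, Vic), (x1, Fay), (x1, Vic), (x2, Mo), (x2, Uma)}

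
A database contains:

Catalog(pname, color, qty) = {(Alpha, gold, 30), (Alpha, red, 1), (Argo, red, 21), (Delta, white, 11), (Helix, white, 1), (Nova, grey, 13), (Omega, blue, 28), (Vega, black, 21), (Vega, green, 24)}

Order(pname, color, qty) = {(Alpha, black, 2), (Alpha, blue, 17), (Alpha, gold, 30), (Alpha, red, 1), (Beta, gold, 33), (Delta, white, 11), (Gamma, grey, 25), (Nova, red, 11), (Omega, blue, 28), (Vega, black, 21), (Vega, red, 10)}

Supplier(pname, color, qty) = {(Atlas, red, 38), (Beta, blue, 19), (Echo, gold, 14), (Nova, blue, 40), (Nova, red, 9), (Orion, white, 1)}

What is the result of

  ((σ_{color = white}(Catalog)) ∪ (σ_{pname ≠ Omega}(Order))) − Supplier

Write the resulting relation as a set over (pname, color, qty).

σ[color = white]: keep tuples satisfying color = white → {(Delta, white, 11), (Helix, white, 1)}
σ[pname ≠ Omega]: keep tuples satisfying pname ≠ Omega → {(Alpha, black, 2), (Alpha, blue, 17), (Alpha, gold, 30), (Alpha, red, 1), (Beta, gold, 33), (Delta, white, 11), (Gamma, grey, 25), (Nova, red, 11), (Vega, black, 21), (Vega, red, 10)}
Union: {(Delta, white, 11), (Helix, white, 1)} with {(Alpha, black, 2), (Alpha, blue, 17), (Alpha, gold, 30), (Alpha, red, 1), (Beta, gold, 33), (Delta, white, 11), (Gamma, grey, 25), (Nova, red, 11), (Vega, black, 21), (Vega, red, 10)} → {(Alpha, black, 2), (Alpha, blue, 17), (Alpha, gold, 30), (Alpha, red, 1), (Beta, gold, 33), (Delta, white, 11), (Gamma, grey, 25), (Helix, white, 1), (Nova, red, 11), (Vega, black, 21), (Vega, red, 10)}
Difference: {(Alpha, black, 2), (Alpha, blue, 17), (Alpha, gold, 30), (Alpha, red, 1), (Beta, gold, 33), (Delta, white, 11), (Gamma, grey, 25), (Helix, white, 1), (Nova, red, 11), (Vega, black, 21), (Vega, red, 10)} with {(Atlas, red, 38), (Beta, blue, 19), (Echo, gold, 14), (Nova, blue, 40), (Nova, red, 9), (Orion, white, 1)} → {(Alpha, black, 2), (Alpha, blue, 17), (Alpha, gold, 30), (Alpha, red, 1), (Beta, gold, 33), (Delta, white, 11), (Gamma, grey, 25), (Helix, white, 1), (Nova, red, 11), (Vega, black, 21), (Vega, red, 10)}

{(Alpha, black, 2), (Alpha, blue, 17), (Alpha, gold, 30), (Alpha, red, 1), (Beta, gold, 33), (Delta, white, 11), (Gamma, grey, 25), (Helix, white, 1), (Nova, red, 11), (Vega, black, 21), (Vega, red, 10)}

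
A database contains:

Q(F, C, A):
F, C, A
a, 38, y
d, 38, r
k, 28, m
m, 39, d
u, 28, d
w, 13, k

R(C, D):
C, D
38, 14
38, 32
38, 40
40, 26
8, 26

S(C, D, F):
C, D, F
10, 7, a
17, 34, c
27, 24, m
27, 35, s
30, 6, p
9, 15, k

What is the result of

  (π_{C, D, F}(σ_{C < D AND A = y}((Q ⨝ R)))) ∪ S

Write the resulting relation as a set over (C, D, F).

{(10, 7, a), (17, 34, c), (27, 24, m), (27, 35, s), (30, 6, p), (38, 40, a), (9, 15, k)}

Joining Q and R on C yields {(a, 38, y, 14), (a, 38, y, 32), (a, 38, y, 40), (d, 38, r, 14), (d, 38, r, 32), (d, 38, r, 40)}.
Selection C < D AND A = y: {(a, 38, y, 40)}
Keep only column(s) C, D, F: {(38, 40, a)}
Set union of the two operands is {(10, 7, a), (17, 34, c), (27, 24, m), (27, 35, s), (30, 6, p), (38, 40, a), (9, 15, k)}.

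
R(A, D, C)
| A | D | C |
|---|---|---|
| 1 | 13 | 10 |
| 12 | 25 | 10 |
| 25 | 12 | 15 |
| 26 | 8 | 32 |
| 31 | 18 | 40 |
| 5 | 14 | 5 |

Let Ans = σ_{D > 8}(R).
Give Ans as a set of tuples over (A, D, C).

{(1, 13, 10), (12, 25, 10), (25, 12, 15), (31, 18, 40), (5, 14, 5)}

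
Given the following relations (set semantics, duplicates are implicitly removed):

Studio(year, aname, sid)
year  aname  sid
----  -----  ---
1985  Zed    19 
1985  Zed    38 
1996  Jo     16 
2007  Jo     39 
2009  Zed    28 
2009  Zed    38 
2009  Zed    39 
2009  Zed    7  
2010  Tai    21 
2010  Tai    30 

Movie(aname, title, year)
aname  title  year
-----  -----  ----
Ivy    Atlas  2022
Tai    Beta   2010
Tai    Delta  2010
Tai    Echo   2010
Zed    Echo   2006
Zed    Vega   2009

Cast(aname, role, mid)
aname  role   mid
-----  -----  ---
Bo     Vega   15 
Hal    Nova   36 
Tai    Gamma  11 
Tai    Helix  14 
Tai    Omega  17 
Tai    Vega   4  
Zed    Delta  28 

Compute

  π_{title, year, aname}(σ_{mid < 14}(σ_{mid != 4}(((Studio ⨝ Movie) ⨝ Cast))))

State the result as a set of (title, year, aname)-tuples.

{(Beta, 2010, Tai), (Delta, 2010, Tai), (Echo, 2010, Tai)}

Natural join on year, aname: {(2009, Zed, 28, Vega), (2009, Zed, 38, Vega), (2009, Zed, 39, Vega), (2009, Zed, 7, Vega), (2010, Tai, 21, Beta), (2010, Tai, 21, Delta), (2010, Tai, 21, Echo), (2010, Tai, 30, Beta), (2010, Tai, 30, Delta), (2010, Tai, 30, Echo)}
Natural join on aname: {(2009, Zed, 28, Vega, Delta, 28), (2009, Zed, 38, Vega, Delta, 28), (2009, Zed, 39, Vega, Delta, 28), (2009, Zed, 7, Vega, Delta, 28), (2010, Tai, 21, Beta, Gamma, 11), (2010, Tai, 21, Beta, Helix, 14), (2010, Tai, 21, Beta, Omega, 17), (2010, Tai, 21, Beta, Vega, 4), (2010, Tai, 21, Delta, Gamma, 11), (2010, Tai, 21, Delta, Helix, 14), (2010, Tai, 21, Delta, Omega, 17), (2010, Tai, 21, Delta, Vega, 4), (2010, Tai, 21, Echo, Gamma, 11), (2010, Tai, 21, Echo, Helix, 14), (2010, Tai, 21, Echo, Omega, 17), (2010, Tai, 21, Echo, Vega, 4), (2010, Tai, 30, Beta, Gamma, 11), (2010, Tai, 30, Beta, Helix, 14), (2010, Tai, 30, Beta, Omega, 17), (2010, Tai, 30, Beta, Vega, 4), (2010, Tai, 30, Delta, Gamma, 11), (2010, Tai, 30, Delta, Helix, 14), (2010, Tai, 30, Delta, Omega, 17), (2010, Tai, 30, Delta, Vega, 4), (2010, Tai, 30, Echo, Gamma, 11), (2010, Tai, 30, Echo, Helix, 14), (2010, Tai, 30, Echo, Omega, 17), (2010, Tai, 30, Echo, Vega, 4)}
σ[mid != 4]: keep tuples satisfying mid != 4 → {(2009, Zed, 28, Vega, Delta, 28), (2009, Zed, 38, Vega, Delta, 28), (2009, Zed, 39, Vega, Delta, 28), (2009, Zed, 7, Vega, Delta, 28), (2010, Tai, 21, Beta, Gamma, 11), (2010, Tai, 21, Beta, Helix, 14), (2010, Tai, 21, Beta, Omega, 17), (2010, Tai, 21, Delta, Gamma, 11), (2010, Tai, 21, Delta, Helix, 14), (2010, Tai, 21, Delta, Omega, 17), (2010, Tai, 21, Echo, Gamma, 11), (2010, Tai, 21, Echo, Helix, 14), (2010, Tai, 21, Echo, Omega, 17), (2010, Tai, 30, Beta, Gamma, 11), (2010, Tai, 30, Beta, Helix, 14), (2010, Tai, 30, Beta, Omega, 17), (2010, Tai, 30, Delta, Gamma, 11), (2010, Tai, 30, Delta, Helix, 14), (2010, Tai, 30, Delta, Omega, 17), (2010, Tai, 30, Echo, Gamma, 11), (2010, Tai, 30, Echo, Helix, 14), (2010, Tai, 30, Echo, Omega, 17)}
σ[mid < 14]: keep tuples satisfying mid < 14 → {(2010, Tai, 21, Beta, Gamma, 11), (2010, Tai, 21, Delta, Gamma, 11), (2010, Tai, 21, Echo, Gamma, 11), (2010, Tai, 30, Beta, Gamma, 11), (2010, Tai, 30, Delta, Gamma, 11), (2010, Tai, 30, Echo, Gamma, 11)}
π[title, year, aname]: project onto (title, year, aname) (3 duplicate(s) eliminated) → {(Beta, 2010, Tai), (Delta, 2010, Tai), (Echo, 2010, Tai)}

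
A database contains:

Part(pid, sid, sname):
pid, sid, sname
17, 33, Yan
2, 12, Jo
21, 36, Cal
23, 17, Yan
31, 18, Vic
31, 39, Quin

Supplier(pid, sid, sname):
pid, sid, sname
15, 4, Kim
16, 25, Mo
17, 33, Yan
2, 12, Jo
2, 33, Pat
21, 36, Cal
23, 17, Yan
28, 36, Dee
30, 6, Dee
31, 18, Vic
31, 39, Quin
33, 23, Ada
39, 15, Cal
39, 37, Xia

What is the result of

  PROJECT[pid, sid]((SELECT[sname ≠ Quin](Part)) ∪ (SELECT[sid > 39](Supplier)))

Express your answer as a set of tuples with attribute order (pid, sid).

{(17, 33), (2, 12), (21, 36), (23, 17), (31, 18)}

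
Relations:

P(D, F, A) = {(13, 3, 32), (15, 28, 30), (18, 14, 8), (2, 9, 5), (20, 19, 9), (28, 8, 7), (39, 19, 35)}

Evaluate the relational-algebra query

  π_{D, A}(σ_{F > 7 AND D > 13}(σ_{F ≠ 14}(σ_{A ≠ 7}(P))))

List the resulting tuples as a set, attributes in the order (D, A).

{(15, 30), (20, 9), (39, 35)}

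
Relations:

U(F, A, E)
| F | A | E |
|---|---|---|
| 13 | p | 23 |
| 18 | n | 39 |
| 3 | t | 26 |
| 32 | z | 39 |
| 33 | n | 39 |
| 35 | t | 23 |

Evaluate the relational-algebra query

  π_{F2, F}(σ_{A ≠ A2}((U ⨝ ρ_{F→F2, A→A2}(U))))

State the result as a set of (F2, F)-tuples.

{(13, 35), (18, 32), (32, 18), (32, 33), (33, 32), (35, 13)}

ρ[F→F2, A→A2]: schema becomes (F2, A2, E); tuples unchanged.
Natural join on E: {(13, p, 23, 13, p), (13, p, 23, 35, t), (18, n, 39, 18, n), (18, n, 39, 32, z), (18, n, 39, 33, n), (3, t, 26, 3, t), (32, z, 39, 18, n), (32, z, 39, 32, z), (32, z, 39, 33, n), (33, n, 39, 18, n), (33, n, 39, 32, z), (33, n, 39, 33, n), (35, t, 23, 13, p), (35, t, 23, 35, t)}
Apply σ_{A ≠ A2}; surviving tuples: {(13, p, 23, 35, t), (18, n, 39, 32, z), (32, z, 39, 18, n), (32, z, 39, 33, n), (33, n, 39, 32, z), (35, t, 23, 13, p)}
π_{F2, F} gives {(13, 35), (18, 32), (32, 18), (32, 33), (33, 32), (35, 13)}.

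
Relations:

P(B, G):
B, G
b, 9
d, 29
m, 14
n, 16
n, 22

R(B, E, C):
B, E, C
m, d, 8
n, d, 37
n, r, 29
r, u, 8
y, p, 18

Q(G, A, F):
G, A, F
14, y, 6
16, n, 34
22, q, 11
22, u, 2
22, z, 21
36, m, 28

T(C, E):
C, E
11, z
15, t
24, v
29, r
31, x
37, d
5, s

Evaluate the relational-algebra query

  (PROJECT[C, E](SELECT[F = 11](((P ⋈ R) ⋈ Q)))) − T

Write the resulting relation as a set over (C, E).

{}

Natural join on B: {(m, 14, d, 8), (n, 16, d, 37), (n, 16, r, 29), (n, 22, d, 37), (n, 22, r, 29)}
Natural join on G: {(m, 14, d, 8, y, 6), (n, 16, d, 37, n, 34), (n, 16, r, 29, n, 34), (n, 22, d, 37, q, 11), (n, 22, d, 37, u, 2), (n, 22, d, 37, z, 21), (n, 22, r, 29, q, 11), (n, 22, r, 29, u, 2), (n, 22, r, 29, z, 21)}
Filtering on F = 11 leaves {(n, 22, d, 37, q, 11), (n, 22, r, 29, q, 11)}.
Keep only column(s) C, E: {(29, r), (37, d)}
Taking the difference: {}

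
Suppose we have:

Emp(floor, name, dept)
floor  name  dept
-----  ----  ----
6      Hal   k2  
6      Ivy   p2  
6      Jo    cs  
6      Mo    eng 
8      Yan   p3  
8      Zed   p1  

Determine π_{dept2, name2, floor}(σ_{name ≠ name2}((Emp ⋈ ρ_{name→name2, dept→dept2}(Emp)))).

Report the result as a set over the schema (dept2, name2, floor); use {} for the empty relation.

{(cs, Jo, 6), (eng, Mo, 6), (k2, Hal, 6), (p1, Zed, 8), (p2, Ivy, 6), (p3, Yan, 8)}

ρ[name→name2, dept→dept2]: schema becomes (floor, name2, dept2); tuples unchanged.
Natural join on floor: {(6, Hal, k2, Hal, k2), (6, Hal, k2, Ivy, p2), (6, Hal, k2, Jo, cs), (6, Hal, k2, Mo, eng), (6, Ivy, p2, Hal, k2), (6, Ivy, p2, Ivy, p2), (6, Ivy, p2, Jo, cs), (6, Ivy, p2, Mo, eng), (6, Jo, cs, Hal, k2), (6, Jo, cs, Ivy, p2), (6, Jo, cs, Jo, cs), (6, Jo, cs, Mo, eng), (6, Mo, eng, Hal, k2), (6, Mo, eng, Ivy, p2), (6, Mo, eng, Jo, cs), (6, Mo, eng, Mo, eng), (8, Yan, p3, Yan, p3), (8, Yan, p3, Zed, p1), (8, Zed, p1, Yan, p3), (8, Zed, p1, Zed, p1)}
Selection name ≠ name2: {(6, Hal, k2, Ivy, p2), (6, Hal, k2, Jo, cs), (6, Hal, k2, Mo, eng), (6, Ivy, p2, Hal, k2), (6, Ivy, p2, Jo, cs), (6, Ivy, p2, Mo, eng), (6, Jo, cs, Hal, k2), (6, Jo, cs, Ivy, p2), (6, Jo, cs, Mo, eng), (6, Mo, eng, Hal, k2), (6, Mo, eng, Ivy, p2), (6, Mo, eng, Jo, cs), (8, Yan, p3, Zed, p1), (8, Zed, p1, Yan, p3)}
Keep only column(s) dept2, name2, floor (8 duplicate(s) eliminated): {(cs, Jo, 6), (eng, Mo, 6), (k2, Hal, 6), (p1, Zed, 8), (p2, Ivy, 6), (p3, Yan, 8)}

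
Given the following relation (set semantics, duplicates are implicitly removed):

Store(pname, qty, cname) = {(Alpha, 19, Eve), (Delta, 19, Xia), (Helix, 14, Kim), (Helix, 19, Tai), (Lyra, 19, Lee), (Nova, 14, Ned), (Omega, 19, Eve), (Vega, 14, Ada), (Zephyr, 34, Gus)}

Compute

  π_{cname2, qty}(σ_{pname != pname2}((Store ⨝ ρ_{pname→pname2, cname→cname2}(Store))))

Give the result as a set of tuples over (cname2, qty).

{(Ada, 14), (Eve, 19), (Kim, 14), (Lee, 19), (Ned, 14), (Tai, 19), (Xia, 19)}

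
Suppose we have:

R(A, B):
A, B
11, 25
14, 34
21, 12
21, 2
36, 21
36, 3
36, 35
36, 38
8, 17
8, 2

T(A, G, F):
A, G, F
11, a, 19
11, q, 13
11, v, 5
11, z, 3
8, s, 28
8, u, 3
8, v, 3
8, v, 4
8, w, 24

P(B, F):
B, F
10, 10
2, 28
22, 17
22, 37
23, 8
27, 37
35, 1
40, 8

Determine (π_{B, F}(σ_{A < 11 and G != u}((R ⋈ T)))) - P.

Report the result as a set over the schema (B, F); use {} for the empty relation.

Joining R and T on A yields {(11, 25, a, 19), (11, 25, q, 13), (11, 25, v, 5), (11, 25, z, 3), (8, 17, s, 28), (8, 17, u, 3), (8, 17, v, 3), (8, 17, v, 4), (8, 17, w, 24), (8, 2, s, 28), (8, 2, u, 3), (8, 2, v, 3), (8, 2, v, 4), (8, 2, w, 24)}.
Filtering on A < 11 and G != u leaves {(8, 17, s, 28), (8, 17, v, 3), (8, 17, v, 4), (8, 17, w, 24), (8, 2, s, 28), (8, 2, v, 3), (8, 2, v, 4), (8, 2, w, 24)}.
Projecting to B, F: {(17, 24), (17, 28), (17, 3), (17, 4), (2, 24), (2, 28), (2, 3), (2, 4)}
Taking the difference: {(17, 24), (17, 28), (17, 3), (17, 4), (2, 24), (2, 3), (2, 4)}

{(17, 24), (17, 28), (17, 3), (17, 4), (2, 24), (2, 3), (2, 4)}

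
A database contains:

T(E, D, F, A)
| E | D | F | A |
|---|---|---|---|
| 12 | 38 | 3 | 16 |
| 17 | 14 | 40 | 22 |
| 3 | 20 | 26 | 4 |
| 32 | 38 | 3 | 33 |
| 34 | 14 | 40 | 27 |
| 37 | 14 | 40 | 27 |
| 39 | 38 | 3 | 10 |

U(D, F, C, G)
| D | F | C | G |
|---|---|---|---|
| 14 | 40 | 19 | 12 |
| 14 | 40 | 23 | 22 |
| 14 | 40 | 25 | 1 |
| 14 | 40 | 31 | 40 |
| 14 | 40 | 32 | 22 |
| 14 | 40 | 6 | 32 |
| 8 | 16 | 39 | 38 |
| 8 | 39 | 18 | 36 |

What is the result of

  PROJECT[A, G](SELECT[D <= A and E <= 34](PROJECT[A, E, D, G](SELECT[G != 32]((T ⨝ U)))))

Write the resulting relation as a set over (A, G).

Natural join on D, F: {(17, 14, 40, 22, 19, 12), (17, 14, 40, 22, 23, 22), (17, 14, 40, 22, 25, 1), (17, 14, 40, 22, 31, 40), (17, 14, 40, 22, 32, 22), (17, 14, 40, 22, 6, 32), (34, 14, 40, 27, 19, 12), (34, 14, 40, 27, 23, 22), (34, 14, 40, 27, 25, 1), (34, 14, 40, 27, 31, 40), (34, 14, 40, 27, 32, 22), (34, 14, 40, 27, 6, 32), (37, 14, 40, 27, 19, 12), (37, 14, 40, 27, 23, 22), (37, 14, 40, 27, 25, 1), (37, 14, 40, 27, 31, 40), (37, 14, 40, 27, 32, 22), (37, 14, 40, 27, 6, 32)}
σ[G != 32]: keep tuples satisfying G != 32 → {(17, 14, 40, 22, 19, 12), (17, 14, 40, 22, 23, 22), (17, 14, 40, 22, 25, 1), (17, 14, 40, 22, 31, 40), (17, 14, 40, 22, 32, 22), (34, 14, 40, 27, 19, 12), (34, 14, 40, 27, 23, 22), (34, 14, 40, 27, 25, 1), (34, 14, 40, 27, 31, 40), (34, 14, 40, 27, 32, 22), (37, 14, 40, 27, 19, 12), (37, 14, 40, 27, 23, 22), (37, 14, 40, 27, 25, 1), (37, 14, 40, 27, 31, 40), (37, 14, 40, 27, 32, 22)}
π[A, E, D, G]: project onto (A, E, D, G) (3 duplicate(s) eliminated) → {(22, 17, 14, 1), (22, 17, 14, 12), (22, 17, 14, 22), (22, 17, 14, 40), (27, 34, 14, 1), (27, 34, 14, 12), (27, 34, 14, 22), (27, 34, 14, 40), (27, 37, 14, 1), (27, 37, 14, 12), (27, 37, 14, 22), (27, 37, 14, 40)}
σ[D <= A and E <= 34]: keep tuples satisfying D <= A and E <= 34 → {(22, 17, 14, 1), (22, 17, 14, 12), (22, 17, 14, 22), (22, 17, 14, 40), (27, 34, 14, 1), (27, 34, 14, 12), (27, 34, 14, 22), (27, 34, 14, 40)}
π[A, G]: project onto (A, G) → {(22, 1), (22, 12), (22, 22), (22, 40), (27, 1), (27, 12), (27, 22), (27, 40)}

{(22, 1), (22, 12), (22, 22), (22, 40), (27, 1), (27, 12), (27, 22), (27, 40)}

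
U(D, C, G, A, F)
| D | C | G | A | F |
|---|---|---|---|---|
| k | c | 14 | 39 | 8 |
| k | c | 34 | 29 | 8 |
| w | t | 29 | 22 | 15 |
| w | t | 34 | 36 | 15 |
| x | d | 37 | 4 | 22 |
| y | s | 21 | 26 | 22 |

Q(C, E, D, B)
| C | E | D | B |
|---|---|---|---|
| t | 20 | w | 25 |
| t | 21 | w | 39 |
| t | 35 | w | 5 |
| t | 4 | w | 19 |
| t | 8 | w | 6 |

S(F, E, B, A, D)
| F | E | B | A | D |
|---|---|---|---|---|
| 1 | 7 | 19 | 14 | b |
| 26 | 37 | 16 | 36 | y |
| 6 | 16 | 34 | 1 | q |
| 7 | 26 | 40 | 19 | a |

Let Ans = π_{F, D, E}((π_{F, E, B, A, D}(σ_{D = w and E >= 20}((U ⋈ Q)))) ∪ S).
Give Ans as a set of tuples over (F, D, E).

Natural join on D, C: {(w, t, 29, 22, 15, 20, 25), (w, t, 29, 22, 15, 21, 39), (w, t, 29, 22, 15, 35, 5), (w, t, 29, 22, 15, 4, 19), (w, t, 29, 22, 15, 8, 6), (w, t, 34, 36, 15, 20, 25), (w, t, 34, 36, 15, 21, 39), (w, t, 34, 36, 15, 35, 5), (w, t, 34, 36, 15, 4, 19), (w, t, 34, 36, 15, 8, 6)}
Apply σ_{D = w and E >= 20}; surviving tuples: {(w, t, 29, 22, 15, 20, 25), (w, t, 29, 22, 15, 21, 39), (w, t, 29, 22, 15, 35, 5), (w, t, 34, 36, 15, 20, 25), (w, t, 34, 36, 15, 21, 39), (w, t, 34, 36, 15, 35, 5)}
Projecting to F, E, B, A, D: {(15, 20, 25, 22, w), (15, 20, 25, 36, w), (15, 21, 39, 22, w), (15, 21, 39, 36, w), (15, 35, 5, 22, w), (15, 35, 5, 36, w)}
Union: {(15, 20, 25, 22, w), (15, 20, 25, 36, w), (15, 21, 39, 22, w), (15, 21, 39, 36, w), (15, 35, 5, 22, w), (15, 35, 5, 36, w)} with {(1, 7, 19, 14, b), (26, 37, 16, 36, y), (6, 16, 34, 1, q), (7, 26, 40, 19, a)} → {(1, 7, 19, 14, b), (15, 20, 25, 22, w), (15, 20, 25, 36, w), (15, 21, 39, 22, w), (15, 21, 39, 36, w), (15, 35, 5, 22, w), (15, 35, 5, 36, w), (26, 37, 16, 36, y), (6, 16, 34, 1, q), (7, 26, 40, 19, a)}
Projecting to F, D, E (3 duplicate(s) eliminated): {(1, b, 7), (15, w, 20), (15, w, 21), (15, w, 35), (26, y, 37), (6, q, 16), (7, a, 26)}

{(1, b, 7), (15, w, 20), (15, w, 21), (15, w, 35), (26, y, 37), (6, q, 16), (7, a, 26)}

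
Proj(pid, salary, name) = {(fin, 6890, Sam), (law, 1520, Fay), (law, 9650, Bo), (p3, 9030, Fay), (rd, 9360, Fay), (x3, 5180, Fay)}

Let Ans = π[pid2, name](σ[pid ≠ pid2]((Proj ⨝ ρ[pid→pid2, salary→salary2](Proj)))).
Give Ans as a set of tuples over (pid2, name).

ρ[pid→pid2, salary→salary2]: schema becomes (pid2, salary2, name); tuples unchanged.
Proj ⋈ ρ[pid→pid2, salary→salary2](Proj) (natural join on name): {(fin, 6890, Sam, fin, 6890), (law, 1520, Fay, law, 1520), (law, 1520, Fay, p3, 9030), (law, 1520, Fay, rd, 9360), (law, 1520, Fay, x3, 5180), (law, 9650, Bo, law, 9650), (p3, 9030, Fay, law, 1520), (p3, 9030, Fay, p3, 9030), (p3, 9030, Fay, rd, 9360), (p3, 9030, Fay, x3, 5180), (rd, 9360, Fay, law, 1520), (rd, 9360, Fay, p3, 9030), (rd, 9360, Fay, rd, 9360), (rd, 9360, Fay, x3, 5180), (x3, 5180, Fay, law, 1520), (x3, 5180, Fay, p3, 9030), (x3, 5180, Fay, rd, 9360), (x3, 5180, Fay, x3, 5180)}
Apply σ_{pid ≠ pid2}; surviving tuples: {(law, 1520, Fay, p3, 9030), (law, 1520, Fay, rd, 9360), (law, 1520, Fay, x3, 5180), (p3, 9030, Fay, law, 1520), (p3, 9030, Fay, rd, 9360), (p3, 9030, Fay, x3, 5180), (rd, 9360, Fay, law, 1520), (rd, 9360, Fay, p3, 9030), (rd, 9360, Fay, x3, 5180), (x3, 5180, Fay, law, 1520), (x3, 5180, Fay, p3, 9030), (x3, 5180, Fay, rd, 9360)}
π[pid2, name]: project onto (pid2, name) (8 duplicate(s) eliminated) → {(law, Fay), (p3, Fay), (rd, Fay), (x3, Fay)}

{(law, Fay), (p3, Fay), (rd, Fay), (x3, Fay)}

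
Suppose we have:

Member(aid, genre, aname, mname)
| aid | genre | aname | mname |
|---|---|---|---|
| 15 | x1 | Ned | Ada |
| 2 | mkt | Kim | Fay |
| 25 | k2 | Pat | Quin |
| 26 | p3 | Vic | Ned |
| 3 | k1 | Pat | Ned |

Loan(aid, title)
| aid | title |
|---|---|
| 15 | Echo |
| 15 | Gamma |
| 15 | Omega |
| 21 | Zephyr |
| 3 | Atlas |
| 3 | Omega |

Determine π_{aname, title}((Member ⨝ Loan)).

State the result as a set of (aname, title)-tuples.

Member ⋈ Loan (natural join on aid): {(15, x1, Ned, Ada, Echo), (15, x1, Ned, Ada, Gamma), (15, x1, Ned, Ada, Omega), (3, k1, Pat, Ned, Atlas), (3, k1, Pat, Ned, Omega)}
Projecting to aname, title: {(Ned, Echo), (Ned, Gamma), (Ned, Omega), (Pat, Atlas), (Pat, Omega)}

{(Ned, Echo), (Ned, Gamma), (Ned, Omega), (Pat, Atlas), (Pat, Omega)}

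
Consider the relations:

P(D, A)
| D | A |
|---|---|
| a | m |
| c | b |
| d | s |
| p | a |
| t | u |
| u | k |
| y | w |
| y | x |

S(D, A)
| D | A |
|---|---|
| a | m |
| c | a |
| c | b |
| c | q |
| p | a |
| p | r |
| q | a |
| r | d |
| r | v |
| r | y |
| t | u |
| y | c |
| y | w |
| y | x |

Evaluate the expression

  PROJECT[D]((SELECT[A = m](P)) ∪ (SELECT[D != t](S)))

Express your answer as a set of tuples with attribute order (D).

Apply σ_{A = m}; surviving tuples: {(a, m)}
Apply σ_{D != t}; surviving tuples: {(a, m), (c, a), (c, b), (c, q), (p, a), (p, r), (q, a), (r, d), (r, v), (r, y), (y, c), (y, w), (y, x)}
Set union of the two operands is {(a, m), (c, a), (c, b), (c, q), (p, a), (p, r), (q, a), (r, d), (r, v), (r, y), (y, c), (y, w), (y, x)}.
π[D]: project onto (D) (7 duplicate(s) eliminated) → {a, c, p, q, r, y}

{a, c, p, q, r, y}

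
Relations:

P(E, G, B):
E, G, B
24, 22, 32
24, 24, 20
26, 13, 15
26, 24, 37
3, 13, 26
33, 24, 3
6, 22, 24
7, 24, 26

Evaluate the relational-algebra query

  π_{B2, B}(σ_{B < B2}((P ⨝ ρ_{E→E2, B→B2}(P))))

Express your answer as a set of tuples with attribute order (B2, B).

{(20, 3), (26, 15), (26, 20), (26, 3), (32, 24), (37, 20), (37, 26), (37, 3)}

ρ[E→E2, B→B2]: schema becomes (E2, G, B2); tuples unchanged.
Natural join on G: {(24, 22, 32, 24, 32), (24, 22, 32, 6, 24), (24, 24, 20, 24, 20), (24, 24, 20, 26, 37), (24, 24, 20, 33, 3), (24, 24, 20, 7, 26), (26, 13, 15, 26, 15), (26, 13, 15, 3, 26), (26, 24, 37, 24, 20), (26, 24, 37, 26, 37), (26, 24, 37, 33, 3), (26, 24, 37, 7, 26), (3, 13, 26, 26, 15), (3, 13, 26, 3, 26), (33, 24, 3, 24, 20), (33, 24, 3, 26, 37), (33, 24, 3, 33, 3), (33, 24, 3, 7, 26), (6, 22, 24, 24, 32), (6, 22, 24, 6, 24), (7, 24, 26, 24, 20), (7, 24, 26, 26, 37), (7, 24, 26, 33, 3), (7, 24, 26, 7, 26)}
σ[B < B2]: keep tuples satisfying B < B2 → {(24, 24, 20, 26, 37), (24, 24, 20, 7, 26), (26, 13, 15, 3, 26), (33, 24, 3, 24, 20), (33, 24, 3, 26, 37), (33, 24, 3, 7, 26), (6, 22, 24, 24, 32), (7, 24, 26, 26, 37)}
Keep only column(s) B2, B: {(20, 3), (26, 15), (26, 20), (26, 3), (32, 24), (37, 20), (37, 26), (37, 3)}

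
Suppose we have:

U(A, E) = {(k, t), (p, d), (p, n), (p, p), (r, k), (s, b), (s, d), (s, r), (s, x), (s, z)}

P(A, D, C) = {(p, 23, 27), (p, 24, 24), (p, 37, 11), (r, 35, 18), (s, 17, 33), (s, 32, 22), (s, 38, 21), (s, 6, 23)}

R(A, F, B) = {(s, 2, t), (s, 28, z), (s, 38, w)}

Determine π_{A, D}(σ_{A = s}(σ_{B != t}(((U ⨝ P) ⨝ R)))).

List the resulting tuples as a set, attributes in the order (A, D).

{(s, 17), (s, 32), (s, 38), (s, 6)}

U ⋈ P (natural join on A): {(p, d, 23, 27), (p, d, 24, 24), (p, d, 37, 11), (p, n, 23, 27), (p, n, 24, 24), (p, n, 37, 11), (p, p, 23, 27), (p, p, 24, 24), (p, p, 37, 11), (r, k, 35, 18), (s, b, 17, 33), (s, b, 32, 22), (s, b, 38, 21), (s, b, 6, 23), (s, d, 17, 33), (s, d, 32, 22), (s, d, 38, 21), (s, d, 6, 23), (s, r, 17, 33), (s, r, 32, 22), (s, r, 38, 21), (s, r, 6, 23), (s, x, 17, 33), (s, x, 32, 22), (s, x, 38, 21), (s, x, 6, 23), (s, z, 17, 33), (s, z, 32, 22), (s, z, 38, 21), (s, z, 6, 23)}
(U ⨝ P) ⋈ R (natural join on A): {(s, b, 17, 33, 2, t), (s, b, 17, 33, 28, z), (s, b, 17, 33, 38, w), (s, b, 32, 22, 2, t), (s, b, 32, 22, 28, z), (s, b, 32, 22, 38, w), (s, b, 38, 21, 2, t), (s, b, 38, 21, 28, z), (s, b, 38, 21, 38, w), (s, b, 6, 23, 2, t), (s, b, 6, 23, 28, z), (s, b, 6, 23, 38, w), (s, d, 17, 33, 2, t), (s, d, 17, 33, 28, z), (s, d, 17, 33, 38, w), (s, d, 32, 22, 2, t), (s, d, 32, 22, 28, z), (s, d, 32, 22, 38, w), (s, d, 38, 21, 2, t), (s, d, 38, 21, 28, z), (s, d, 38, 21, 38, w), (s, d, 6, 23, 2, t), (s, d, 6, 23, 28, z), (s, d, 6, 23, 38, w), (s, r, 17, 33, 2, t), (s, r, 17, 33, 28, z), (s, r, 17, 33, 38, w), (s, r, 32, 22, 2, t), (s, r, 32, 22, 28, z), (s, r, 32, 22, 38, w), (s, r, 38, 21, 2, t), (s, r, 38, 21, 28, z), (s, r, 38, 21, 38, w), (s, r, 6, 23, 2, t), (s, r, 6, 23, 28, z), (s, r, 6, 23, 38, w), (s, x, 17, 33, 2, t), (s, x, 17, 33, 28, z), (s, x, 17, 33, 38, w), (s, x, 32, 22, 2, t), (s, x, 32, 22, 28, z), (s, x, 32, 22, 38, w), (s, x, 38, 21, 2, t), (s, x, 38, 21, 28, z), (s, x, 38, 21, 38, w), (s, x, 6, 23, 2, t), (s, x, 6, 23, 28, z), (s, x, 6, 23, 38, w), (s, z, 17, 33, 2, t), (s, z, 17, 33, 28, z), (s, z, 17, 33, 38, w), (s, z, 32, 22, 2, t), (s, z, 32, 22, 28, z), (s, z, 32, 22, 38, w), (s, z, 38, 21, 2, t), (s, z, 38, 21, 28, z), (s, z, 38, 21, 38, w), (s, z, 6, 23, 2, t), (s, z, 6, 23, 28, z), (s, z, 6, 23, 38, w)}
σ[B != t]: keep tuples satisfying B != t → {(s, b, 17, 33, 28, z), (s, b, 17, 33, 38, w), (s, b, 32, 22, 28, z), (s, b, 32, 22, 38, w), (s, b, 38, 21, 28, z), (s, b, 38, 21, 38, w), (s, b, 6, 23, 28, z), (s, b, 6, 23, 38, w), (s, d, 17, 33, 28, z), (s, d, 17, 33, 38, w), (s, d, 32, 22, 28, z), (s, d, 32, 22, 38, w), (s, d, 38, 21, 28, z), (s, d, 38, 21, 38, w), (s, d, 6, 23, 28, z), (s, d, 6, 23, 38, w), (s, r, 17, 33, 28, z), (s, r, 17, 33, 38, w), (s, r, 32, 22, 28, z), (s, r, 32, 22, 38, w), (s, r, 38, 21, 28, z), (s, r, 38, 21, 38, w), (s, r, 6, 23, 28, z), (s, r, 6, 23, 38, w), (s, x, 17, 33, 28, z), (s, x, 17, 33, 38, w), (s, x, 32, 22, 28, z), (s, x, 32, 22, 38, w), (s, x, 38, 21, 28, z), (s, x, 38, 21, 38, w), (s, x, 6, 23, 28, z), (s, x, 6, 23, 38, w), (s, z, 17, 33, 28, z), (s, z, 17, 33, 38, w), (s, z, 32, 22, 28, z), (s, z, 32, 22, 38, w), (s, z, 38, 21, 28, z), (s, z, 38, 21, 38, w), (s, z, 6, 23, 28, z), (s, z, 6, 23, 38, w)}
σ[A = s]: keep tuples satisfying A = s → {(s, b, 17, 33, 28, z), (s, b, 17, 33, 38, w), (s, b, 32, 22, 28, z), (s, b, 32, 22, 38, w), (s, b, 38, 21, 28, z), (s, b, 38, 21, 38, w), (s, b, 6, 23, 28, z), (s, b, 6, 23, 38, w), (s, d, 17, 33, 28, z), (s, d, 17, 33, 38, w), (s, d, 32, 22, 28, z), (s, d, 32, 22, 38, w), (s, d, 38, 21, 28, z), (s, d, 38, 21, 38, w), (s, d, 6, 23, 28, z), (s, d, 6, 23, 38, w), (s, r, 17, 33, 28, z), (s, r, 17, 33, 38, w), (s, r, 32, 22, 28, z), (s, r, 32, 22, 38, w), (s, r, 38, 21, 28, z), (s, r, 38, 21, 38, w), (s, r, 6, 23, 28, z), (s, r, 6, 23, 38, w), (s, x, 17, 33, 28, z), (s, x, 17, 33, 38, w), (s, x, 32, 22, 28, z), (s, x, 32, 22, 38, w), (s, x, 38, 21, 28, z), (s, x, 38, 21, 38, w), (s, x, 6, 23, 28, z), (s, x, 6, 23, 38, w), (s, z, 17, 33, 28, z), (s, z, 17, 33, 38, w), (s, z, 32, 22, 28, z), (s, z, 32, 22, 38, w), (s, z, 38, 21, 28, z), (s, z, 38, 21, 38, w), (s, z, 6, 23, 28, z), (s, z, 6, 23, 38, w)}
π_{A, D} gives {(s, 17), (s, 32), (s, 38), (s, 6)} (36 duplicate(s) eliminated).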